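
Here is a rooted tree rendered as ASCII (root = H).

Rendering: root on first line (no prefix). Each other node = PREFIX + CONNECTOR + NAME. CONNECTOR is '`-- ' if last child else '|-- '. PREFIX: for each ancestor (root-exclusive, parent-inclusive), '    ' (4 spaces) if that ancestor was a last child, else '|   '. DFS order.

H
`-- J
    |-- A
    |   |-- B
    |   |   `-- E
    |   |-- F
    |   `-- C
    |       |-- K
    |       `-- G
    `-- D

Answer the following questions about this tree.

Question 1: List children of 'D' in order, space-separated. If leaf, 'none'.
Answer: none

Derivation:
Node D's children (from adjacency): (leaf)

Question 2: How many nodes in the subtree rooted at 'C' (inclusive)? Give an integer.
Subtree rooted at C contains: C, G, K
Count = 3

Answer: 3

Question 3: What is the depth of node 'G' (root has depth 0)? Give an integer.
Answer: 4

Derivation:
Path from root to G: H -> J -> A -> C -> G
Depth = number of edges = 4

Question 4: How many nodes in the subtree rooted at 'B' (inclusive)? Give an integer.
Subtree rooted at B contains: B, E
Count = 2

Answer: 2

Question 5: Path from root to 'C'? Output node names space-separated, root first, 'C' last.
Answer: H J A C

Derivation:
Walk down from root: H -> J -> A -> C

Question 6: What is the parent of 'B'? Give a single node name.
Answer: A

Derivation:
Scan adjacency: B appears as child of A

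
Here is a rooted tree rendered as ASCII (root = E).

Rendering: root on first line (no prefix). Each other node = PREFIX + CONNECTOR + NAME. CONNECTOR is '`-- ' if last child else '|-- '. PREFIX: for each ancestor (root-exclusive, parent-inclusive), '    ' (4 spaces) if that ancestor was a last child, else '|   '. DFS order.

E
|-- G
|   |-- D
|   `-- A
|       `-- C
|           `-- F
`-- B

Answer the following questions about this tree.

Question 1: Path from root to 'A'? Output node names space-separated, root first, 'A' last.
Answer: E G A

Derivation:
Walk down from root: E -> G -> A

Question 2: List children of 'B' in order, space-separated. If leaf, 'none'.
Node B's children (from adjacency): (leaf)

Answer: none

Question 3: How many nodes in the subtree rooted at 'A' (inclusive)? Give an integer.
Subtree rooted at A contains: A, C, F
Count = 3

Answer: 3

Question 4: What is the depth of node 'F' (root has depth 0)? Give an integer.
Answer: 4

Derivation:
Path from root to F: E -> G -> A -> C -> F
Depth = number of edges = 4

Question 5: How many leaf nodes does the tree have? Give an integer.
Leaves (nodes with no children): B, D, F

Answer: 3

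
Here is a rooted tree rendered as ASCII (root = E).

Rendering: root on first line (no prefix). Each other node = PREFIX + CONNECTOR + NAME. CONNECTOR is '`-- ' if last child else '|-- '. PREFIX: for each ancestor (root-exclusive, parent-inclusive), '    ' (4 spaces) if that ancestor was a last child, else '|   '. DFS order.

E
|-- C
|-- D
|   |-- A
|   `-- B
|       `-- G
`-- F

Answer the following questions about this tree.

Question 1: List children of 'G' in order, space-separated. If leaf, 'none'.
Node G's children (from adjacency): (leaf)

Answer: none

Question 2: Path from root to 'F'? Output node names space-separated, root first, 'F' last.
Answer: E F

Derivation:
Walk down from root: E -> F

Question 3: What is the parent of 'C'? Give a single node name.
Answer: E

Derivation:
Scan adjacency: C appears as child of E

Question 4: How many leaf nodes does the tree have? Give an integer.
Leaves (nodes with no children): A, C, F, G

Answer: 4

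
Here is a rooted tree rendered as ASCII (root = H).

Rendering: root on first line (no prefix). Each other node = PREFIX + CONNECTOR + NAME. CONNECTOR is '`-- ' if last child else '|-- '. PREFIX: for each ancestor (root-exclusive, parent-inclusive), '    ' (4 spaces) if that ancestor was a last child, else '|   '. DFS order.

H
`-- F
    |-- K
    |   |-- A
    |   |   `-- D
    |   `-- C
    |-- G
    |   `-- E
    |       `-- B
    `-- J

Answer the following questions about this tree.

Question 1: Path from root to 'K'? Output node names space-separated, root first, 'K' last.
Walk down from root: H -> F -> K

Answer: H F K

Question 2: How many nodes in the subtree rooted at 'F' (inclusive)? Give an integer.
Subtree rooted at F contains: A, B, C, D, E, F, G, J, K
Count = 9

Answer: 9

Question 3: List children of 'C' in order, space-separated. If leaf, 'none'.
Answer: none

Derivation:
Node C's children (from adjacency): (leaf)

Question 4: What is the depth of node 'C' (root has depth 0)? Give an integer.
Path from root to C: H -> F -> K -> C
Depth = number of edges = 3

Answer: 3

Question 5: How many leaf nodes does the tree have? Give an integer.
Answer: 4

Derivation:
Leaves (nodes with no children): B, C, D, J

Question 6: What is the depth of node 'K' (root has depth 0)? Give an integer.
Answer: 2

Derivation:
Path from root to K: H -> F -> K
Depth = number of edges = 2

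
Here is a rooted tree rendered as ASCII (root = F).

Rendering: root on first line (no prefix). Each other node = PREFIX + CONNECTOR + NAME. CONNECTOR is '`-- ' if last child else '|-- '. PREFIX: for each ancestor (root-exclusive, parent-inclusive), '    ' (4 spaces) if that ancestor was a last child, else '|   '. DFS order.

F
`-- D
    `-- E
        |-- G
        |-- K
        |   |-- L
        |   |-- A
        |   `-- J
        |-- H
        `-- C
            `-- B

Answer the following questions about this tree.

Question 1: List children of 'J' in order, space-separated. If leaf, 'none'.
Node J's children (from adjacency): (leaf)

Answer: none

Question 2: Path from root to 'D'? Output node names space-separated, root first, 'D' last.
Walk down from root: F -> D

Answer: F D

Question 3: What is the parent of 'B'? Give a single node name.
Scan adjacency: B appears as child of C

Answer: C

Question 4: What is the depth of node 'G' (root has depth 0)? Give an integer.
Path from root to G: F -> D -> E -> G
Depth = number of edges = 3

Answer: 3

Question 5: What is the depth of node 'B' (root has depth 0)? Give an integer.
Answer: 4

Derivation:
Path from root to B: F -> D -> E -> C -> B
Depth = number of edges = 4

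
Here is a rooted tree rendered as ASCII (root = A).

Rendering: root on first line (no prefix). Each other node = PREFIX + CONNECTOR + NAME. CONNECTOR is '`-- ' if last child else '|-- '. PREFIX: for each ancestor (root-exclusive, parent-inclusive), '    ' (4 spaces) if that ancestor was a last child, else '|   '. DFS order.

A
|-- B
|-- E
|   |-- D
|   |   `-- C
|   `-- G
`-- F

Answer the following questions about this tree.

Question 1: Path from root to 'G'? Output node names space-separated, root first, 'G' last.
Walk down from root: A -> E -> G

Answer: A E G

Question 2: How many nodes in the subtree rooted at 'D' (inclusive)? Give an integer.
Answer: 2

Derivation:
Subtree rooted at D contains: C, D
Count = 2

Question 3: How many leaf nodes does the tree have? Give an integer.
Leaves (nodes with no children): B, C, F, G

Answer: 4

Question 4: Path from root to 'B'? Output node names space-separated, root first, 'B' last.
Answer: A B

Derivation:
Walk down from root: A -> B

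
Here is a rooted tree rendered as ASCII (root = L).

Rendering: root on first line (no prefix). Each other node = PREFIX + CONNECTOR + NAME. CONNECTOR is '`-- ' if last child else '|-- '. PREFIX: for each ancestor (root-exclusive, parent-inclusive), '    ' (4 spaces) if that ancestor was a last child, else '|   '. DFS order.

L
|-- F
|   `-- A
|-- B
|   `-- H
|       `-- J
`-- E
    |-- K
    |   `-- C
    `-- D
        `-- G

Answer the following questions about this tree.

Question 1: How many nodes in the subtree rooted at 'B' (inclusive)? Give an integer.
Answer: 3

Derivation:
Subtree rooted at B contains: B, H, J
Count = 3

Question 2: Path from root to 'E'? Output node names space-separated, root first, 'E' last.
Answer: L E

Derivation:
Walk down from root: L -> E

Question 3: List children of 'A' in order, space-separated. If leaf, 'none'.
Answer: none

Derivation:
Node A's children (from adjacency): (leaf)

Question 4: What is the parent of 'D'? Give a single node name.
Answer: E

Derivation:
Scan adjacency: D appears as child of E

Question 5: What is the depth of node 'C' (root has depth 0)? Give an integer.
Path from root to C: L -> E -> K -> C
Depth = number of edges = 3

Answer: 3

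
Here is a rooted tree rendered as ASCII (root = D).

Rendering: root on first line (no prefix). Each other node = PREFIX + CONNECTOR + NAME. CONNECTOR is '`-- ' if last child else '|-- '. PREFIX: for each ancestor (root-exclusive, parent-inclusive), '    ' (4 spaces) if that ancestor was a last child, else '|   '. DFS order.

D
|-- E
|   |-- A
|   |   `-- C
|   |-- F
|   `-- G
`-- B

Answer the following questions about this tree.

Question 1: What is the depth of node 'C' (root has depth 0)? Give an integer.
Path from root to C: D -> E -> A -> C
Depth = number of edges = 3

Answer: 3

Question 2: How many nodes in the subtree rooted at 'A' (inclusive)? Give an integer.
Answer: 2

Derivation:
Subtree rooted at A contains: A, C
Count = 2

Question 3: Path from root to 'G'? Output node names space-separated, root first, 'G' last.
Answer: D E G

Derivation:
Walk down from root: D -> E -> G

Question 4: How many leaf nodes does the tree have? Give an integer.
Leaves (nodes with no children): B, C, F, G

Answer: 4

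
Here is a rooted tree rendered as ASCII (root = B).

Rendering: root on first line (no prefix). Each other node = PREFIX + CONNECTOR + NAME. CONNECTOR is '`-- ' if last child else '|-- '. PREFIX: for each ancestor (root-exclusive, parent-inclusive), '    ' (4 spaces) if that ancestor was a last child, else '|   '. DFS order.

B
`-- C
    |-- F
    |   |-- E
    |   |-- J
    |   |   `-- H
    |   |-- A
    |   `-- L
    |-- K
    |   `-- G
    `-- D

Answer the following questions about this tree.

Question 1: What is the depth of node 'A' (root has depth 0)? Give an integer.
Answer: 3

Derivation:
Path from root to A: B -> C -> F -> A
Depth = number of edges = 3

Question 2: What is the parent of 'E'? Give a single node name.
Scan adjacency: E appears as child of F

Answer: F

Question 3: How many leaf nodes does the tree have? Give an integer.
Answer: 6

Derivation:
Leaves (nodes with no children): A, D, E, G, H, L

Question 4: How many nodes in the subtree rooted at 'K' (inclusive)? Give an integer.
Answer: 2

Derivation:
Subtree rooted at K contains: G, K
Count = 2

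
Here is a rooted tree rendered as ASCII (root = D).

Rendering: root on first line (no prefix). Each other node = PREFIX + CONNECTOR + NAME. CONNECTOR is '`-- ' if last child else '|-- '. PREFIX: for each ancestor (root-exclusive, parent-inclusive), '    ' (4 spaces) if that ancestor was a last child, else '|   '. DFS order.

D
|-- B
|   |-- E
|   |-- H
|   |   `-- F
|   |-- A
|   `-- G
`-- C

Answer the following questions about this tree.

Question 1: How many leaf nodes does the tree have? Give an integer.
Leaves (nodes with no children): A, C, E, F, G

Answer: 5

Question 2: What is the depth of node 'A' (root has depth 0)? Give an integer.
Answer: 2

Derivation:
Path from root to A: D -> B -> A
Depth = number of edges = 2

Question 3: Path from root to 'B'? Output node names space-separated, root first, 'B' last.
Answer: D B

Derivation:
Walk down from root: D -> B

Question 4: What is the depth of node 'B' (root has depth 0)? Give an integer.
Answer: 1

Derivation:
Path from root to B: D -> B
Depth = number of edges = 1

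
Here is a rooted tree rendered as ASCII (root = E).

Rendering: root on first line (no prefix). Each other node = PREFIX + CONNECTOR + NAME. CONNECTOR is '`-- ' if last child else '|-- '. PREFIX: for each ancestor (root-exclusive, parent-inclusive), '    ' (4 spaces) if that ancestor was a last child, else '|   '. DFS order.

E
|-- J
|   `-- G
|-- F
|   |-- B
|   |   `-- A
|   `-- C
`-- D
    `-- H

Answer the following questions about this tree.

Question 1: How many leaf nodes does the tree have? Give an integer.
Answer: 4

Derivation:
Leaves (nodes with no children): A, C, G, H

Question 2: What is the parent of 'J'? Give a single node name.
Answer: E

Derivation:
Scan adjacency: J appears as child of E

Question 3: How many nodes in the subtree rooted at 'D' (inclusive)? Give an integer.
Subtree rooted at D contains: D, H
Count = 2

Answer: 2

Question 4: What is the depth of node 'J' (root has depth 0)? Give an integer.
Answer: 1

Derivation:
Path from root to J: E -> J
Depth = number of edges = 1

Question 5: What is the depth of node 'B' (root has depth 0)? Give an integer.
Answer: 2

Derivation:
Path from root to B: E -> F -> B
Depth = number of edges = 2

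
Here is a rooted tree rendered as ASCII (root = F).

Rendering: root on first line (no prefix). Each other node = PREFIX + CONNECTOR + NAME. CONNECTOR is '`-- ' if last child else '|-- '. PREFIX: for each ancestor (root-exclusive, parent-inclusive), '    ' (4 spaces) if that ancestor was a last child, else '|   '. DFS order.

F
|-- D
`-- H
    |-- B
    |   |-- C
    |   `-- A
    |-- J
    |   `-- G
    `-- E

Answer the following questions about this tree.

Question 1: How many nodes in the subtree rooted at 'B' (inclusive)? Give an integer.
Answer: 3

Derivation:
Subtree rooted at B contains: A, B, C
Count = 3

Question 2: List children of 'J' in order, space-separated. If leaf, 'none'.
Node J's children (from adjacency): G

Answer: G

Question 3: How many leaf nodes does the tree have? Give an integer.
Answer: 5

Derivation:
Leaves (nodes with no children): A, C, D, E, G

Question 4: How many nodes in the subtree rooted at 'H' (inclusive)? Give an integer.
Subtree rooted at H contains: A, B, C, E, G, H, J
Count = 7

Answer: 7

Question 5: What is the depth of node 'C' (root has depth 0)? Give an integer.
Path from root to C: F -> H -> B -> C
Depth = number of edges = 3

Answer: 3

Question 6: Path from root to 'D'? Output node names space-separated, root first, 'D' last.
Walk down from root: F -> D

Answer: F D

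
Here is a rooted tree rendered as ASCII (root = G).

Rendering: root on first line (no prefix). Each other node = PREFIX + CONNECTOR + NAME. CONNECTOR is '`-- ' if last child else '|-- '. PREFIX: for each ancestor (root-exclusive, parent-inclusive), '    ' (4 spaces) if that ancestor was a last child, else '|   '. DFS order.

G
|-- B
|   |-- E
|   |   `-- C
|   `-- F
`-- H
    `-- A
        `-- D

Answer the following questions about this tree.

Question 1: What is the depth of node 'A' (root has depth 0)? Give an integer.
Path from root to A: G -> H -> A
Depth = number of edges = 2

Answer: 2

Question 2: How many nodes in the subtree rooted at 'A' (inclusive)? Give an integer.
Answer: 2

Derivation:
Subtree rooted at A contains: A, D
Count = 2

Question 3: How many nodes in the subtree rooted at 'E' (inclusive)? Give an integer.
Answer: 2

Derivation:
Subtree rooted at E contains: C, E
Count = 2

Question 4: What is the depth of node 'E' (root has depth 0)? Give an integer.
Answer: 2

Derivation:
Path from root to E: G -> B -> E
Depth = number of edges = 2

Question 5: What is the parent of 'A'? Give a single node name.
Answer: H

Derivation:
Scan adjacency: A appears as child of H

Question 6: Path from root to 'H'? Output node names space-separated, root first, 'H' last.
Walk down from root: G -> H

Answer: G H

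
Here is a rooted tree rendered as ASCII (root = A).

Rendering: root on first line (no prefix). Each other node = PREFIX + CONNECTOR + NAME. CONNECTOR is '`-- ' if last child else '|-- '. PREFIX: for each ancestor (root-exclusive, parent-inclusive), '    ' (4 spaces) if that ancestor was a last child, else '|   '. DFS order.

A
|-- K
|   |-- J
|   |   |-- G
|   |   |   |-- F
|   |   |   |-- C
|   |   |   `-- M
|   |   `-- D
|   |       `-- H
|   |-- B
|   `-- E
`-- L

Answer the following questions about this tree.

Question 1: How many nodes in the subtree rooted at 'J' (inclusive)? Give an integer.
Subtree rooted at J contains: C, D, F, G, H, J, M
Count = 7

Answer: 7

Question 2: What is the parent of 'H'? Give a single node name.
Scan adjacency: H appears as child of D

Answer: D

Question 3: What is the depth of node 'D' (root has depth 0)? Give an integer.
Answer: 3

Derivation:
Path from root to D: A -> K -> J -> D
Depth = number of edges = 3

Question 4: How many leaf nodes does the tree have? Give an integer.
Leaves (nodes with no children): B, C, E, F, H, L, M

Answer: 7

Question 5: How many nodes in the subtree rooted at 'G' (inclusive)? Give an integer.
Subtree rooted at G contains: C, F, G, M
Count = 4

Answer: 4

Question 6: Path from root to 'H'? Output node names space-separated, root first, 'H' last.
Walk down from root: A -> K -> J -> D -> H

Answer: A K J D H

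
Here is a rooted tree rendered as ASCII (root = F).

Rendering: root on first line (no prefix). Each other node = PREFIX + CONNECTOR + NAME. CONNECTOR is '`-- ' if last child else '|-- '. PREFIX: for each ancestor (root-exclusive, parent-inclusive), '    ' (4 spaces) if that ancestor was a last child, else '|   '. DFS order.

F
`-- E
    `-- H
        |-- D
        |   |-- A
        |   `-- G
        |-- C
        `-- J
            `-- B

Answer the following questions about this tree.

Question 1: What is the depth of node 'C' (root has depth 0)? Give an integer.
Path from root to C: F -> E -> H -> C
Depth = number of edges = 3

Answer: 3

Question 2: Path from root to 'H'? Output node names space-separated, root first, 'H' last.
Walk down from root: F -> E -> H

Answer: F E H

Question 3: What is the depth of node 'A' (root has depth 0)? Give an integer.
Path from root to A: F -> E -> H -> D -> A
Depth = number of edges = 4

Answer: 4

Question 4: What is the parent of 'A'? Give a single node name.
Scan adjacency: A appears as child of D

Answer: D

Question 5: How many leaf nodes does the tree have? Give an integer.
Answer: 4

Derivation:
Leaves (nodes with no children): A, B, C, G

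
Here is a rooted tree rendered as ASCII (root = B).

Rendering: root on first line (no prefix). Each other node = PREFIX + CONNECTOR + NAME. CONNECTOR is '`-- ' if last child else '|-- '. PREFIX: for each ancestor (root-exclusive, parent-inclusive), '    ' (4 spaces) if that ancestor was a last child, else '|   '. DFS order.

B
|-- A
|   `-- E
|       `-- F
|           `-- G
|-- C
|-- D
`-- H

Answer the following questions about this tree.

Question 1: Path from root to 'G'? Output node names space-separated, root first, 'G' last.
Answer: B A E F G

Derivation:
Walk down from root: B -> A -> E -> F -> G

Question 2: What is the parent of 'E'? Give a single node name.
Answer: A

Derivation:
Scan adjacency: E appears as child of A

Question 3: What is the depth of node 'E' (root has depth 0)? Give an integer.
Answer: 2

Derivation:
Path from root to E: B -> A -> E
Depth = number of edges = 2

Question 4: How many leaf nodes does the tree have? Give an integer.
Leaves (nodes with no children): C, D, G, H

Answer: 4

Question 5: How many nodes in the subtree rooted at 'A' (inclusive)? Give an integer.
Subtree rooted at A contains: A, E, F, G
Count = 4

Answer: 4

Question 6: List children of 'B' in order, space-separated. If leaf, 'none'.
Answer: A C D H

Derivation:
Node B's children (from adjacency): A, C, D, H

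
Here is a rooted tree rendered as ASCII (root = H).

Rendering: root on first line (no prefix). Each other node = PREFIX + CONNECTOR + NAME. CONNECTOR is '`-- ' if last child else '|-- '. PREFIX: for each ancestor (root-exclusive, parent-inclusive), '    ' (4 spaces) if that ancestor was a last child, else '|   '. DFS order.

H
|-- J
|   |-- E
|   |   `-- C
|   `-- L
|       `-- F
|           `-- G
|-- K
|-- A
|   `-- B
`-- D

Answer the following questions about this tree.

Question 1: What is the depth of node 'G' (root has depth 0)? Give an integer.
Path from root to G: H -> J -> L -> F -> G
Depth = number of edges = 4

Answer: 4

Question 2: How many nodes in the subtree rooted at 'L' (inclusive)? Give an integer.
Subtree rooted at L contains: F, G, L
Count = 3

Answer: 3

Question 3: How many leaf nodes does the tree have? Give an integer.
Leaves (nodes with no children): B, C, D, G, K

Answer: 5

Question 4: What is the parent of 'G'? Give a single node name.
Answer: F

Derivation:
Scan adjacency: G appears as child of F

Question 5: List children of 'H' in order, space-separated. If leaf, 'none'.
Node H's children (from adjacency): J, K, A, D

Answer: J K A D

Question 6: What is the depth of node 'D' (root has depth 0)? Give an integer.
Path from root to D: H -> D
Depth = number of edges = 1

Answer: 1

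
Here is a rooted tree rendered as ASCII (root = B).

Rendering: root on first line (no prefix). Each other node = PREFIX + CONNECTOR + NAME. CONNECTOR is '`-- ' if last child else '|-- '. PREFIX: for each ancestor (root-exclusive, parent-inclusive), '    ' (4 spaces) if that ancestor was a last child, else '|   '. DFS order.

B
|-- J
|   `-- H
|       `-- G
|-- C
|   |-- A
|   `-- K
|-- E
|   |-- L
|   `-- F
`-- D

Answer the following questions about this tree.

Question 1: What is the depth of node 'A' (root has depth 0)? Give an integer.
Path from root to A: B -> C -> A
Depth = number of edges = 2

Answer: 2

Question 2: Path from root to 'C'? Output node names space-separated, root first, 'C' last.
Walk down from root: B -> C

Answer: B C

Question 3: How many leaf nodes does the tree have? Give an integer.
Leaves (nodes with no children): A, D, F, G, K, L

Answer: 6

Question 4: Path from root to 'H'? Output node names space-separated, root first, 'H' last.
Answer: B J H

Derivation:
Walk down from root: B -> J -> H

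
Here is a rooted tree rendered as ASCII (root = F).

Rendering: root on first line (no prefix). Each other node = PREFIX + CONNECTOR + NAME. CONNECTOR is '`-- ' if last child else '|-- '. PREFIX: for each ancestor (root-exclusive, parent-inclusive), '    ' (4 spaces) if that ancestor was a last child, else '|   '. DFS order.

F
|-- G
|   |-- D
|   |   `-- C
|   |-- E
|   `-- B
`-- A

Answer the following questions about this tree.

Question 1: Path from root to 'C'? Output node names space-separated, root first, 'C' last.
Answer: F G D C

Derivation:
Walk down from root: F -> G -> D -> C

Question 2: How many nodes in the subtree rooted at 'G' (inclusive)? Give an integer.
Answer: 5

Derivation:
Subtree rooted at G contains: B, C, D, E, G
Count = 5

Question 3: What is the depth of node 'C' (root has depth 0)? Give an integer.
Path from root to C: F -> G -> D -> C
Depth = number of edges = 3

Answer: 3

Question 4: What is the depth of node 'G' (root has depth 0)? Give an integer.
Answer: 1

Derivation:
Path from root to G: F -> G
Depth = number of edges = 1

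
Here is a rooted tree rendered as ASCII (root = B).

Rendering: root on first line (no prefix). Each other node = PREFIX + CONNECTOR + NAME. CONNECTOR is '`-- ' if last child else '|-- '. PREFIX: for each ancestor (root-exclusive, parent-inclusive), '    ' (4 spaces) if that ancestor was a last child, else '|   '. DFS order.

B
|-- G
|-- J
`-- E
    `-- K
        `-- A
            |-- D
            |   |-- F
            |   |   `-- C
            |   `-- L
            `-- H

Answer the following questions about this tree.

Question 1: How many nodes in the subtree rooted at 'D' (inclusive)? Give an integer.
Subtree rooted at D contains: C, D, F, L
Count = 4

Answer: 4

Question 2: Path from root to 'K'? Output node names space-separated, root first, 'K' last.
Walk down from root: B -> E -> K

Answer: B E K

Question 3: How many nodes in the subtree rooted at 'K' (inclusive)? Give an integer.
Subtree rooted at K contains: A, C, D, F, H, K, L
Count = 7

Answer: 7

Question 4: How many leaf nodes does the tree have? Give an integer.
Answer: 5

Derivation:
Leaves (nodes with no children): C, G, H, J, L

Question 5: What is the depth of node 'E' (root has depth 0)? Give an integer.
Answer: 1

Derivation:
Path from root to E: B -> E
Depth = number of edges = 1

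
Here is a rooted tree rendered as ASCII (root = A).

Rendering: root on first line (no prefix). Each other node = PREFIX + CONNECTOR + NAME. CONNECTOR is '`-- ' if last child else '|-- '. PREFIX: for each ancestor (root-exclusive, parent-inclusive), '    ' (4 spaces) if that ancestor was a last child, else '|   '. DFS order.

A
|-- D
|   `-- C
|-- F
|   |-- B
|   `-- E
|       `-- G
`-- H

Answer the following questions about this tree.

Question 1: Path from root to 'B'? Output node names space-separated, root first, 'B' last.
Walk down from root: A -> F -> B

Answer: A F B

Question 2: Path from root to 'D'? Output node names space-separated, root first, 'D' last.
Answer: A D

Derivation:
Walk down from root: A -> D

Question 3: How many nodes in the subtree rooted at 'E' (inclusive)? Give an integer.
Answer: 2

Derivation:
Subtree rooted at E contains: E, G
Count = 2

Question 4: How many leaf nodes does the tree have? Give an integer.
Leaves (nodes with no children): B, C, G, H

Answer: 4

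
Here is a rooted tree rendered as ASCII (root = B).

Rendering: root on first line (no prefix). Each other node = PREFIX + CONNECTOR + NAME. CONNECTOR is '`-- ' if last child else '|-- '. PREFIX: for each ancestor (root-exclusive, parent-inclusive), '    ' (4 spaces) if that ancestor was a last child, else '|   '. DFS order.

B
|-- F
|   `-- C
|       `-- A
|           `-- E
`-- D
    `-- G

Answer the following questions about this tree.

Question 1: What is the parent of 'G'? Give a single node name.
Scan adjacency: G appears as child of D

Answer: D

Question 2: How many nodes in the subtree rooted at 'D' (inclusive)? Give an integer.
Subtree rooted at D contains: D, G
Count = 2

Answer: 2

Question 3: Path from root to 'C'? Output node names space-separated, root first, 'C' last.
Answer: B F C

Derivation:
Walk down from root: B -> F -> C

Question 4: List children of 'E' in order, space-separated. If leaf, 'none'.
Answer: none

Derivation:
Node E's children (from adjacency): (leaf)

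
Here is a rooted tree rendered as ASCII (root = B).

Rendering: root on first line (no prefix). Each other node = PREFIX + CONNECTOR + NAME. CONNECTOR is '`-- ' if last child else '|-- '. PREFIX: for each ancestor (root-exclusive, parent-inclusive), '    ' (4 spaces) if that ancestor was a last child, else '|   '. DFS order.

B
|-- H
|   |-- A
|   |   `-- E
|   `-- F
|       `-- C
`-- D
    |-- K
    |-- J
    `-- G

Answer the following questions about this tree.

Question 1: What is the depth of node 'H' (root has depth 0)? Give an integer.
Path from root to H: B -> H
Depth = number of edges = 1

Answer: 1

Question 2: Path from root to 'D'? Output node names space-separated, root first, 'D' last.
Walk down from root: B -> D

Answer: B D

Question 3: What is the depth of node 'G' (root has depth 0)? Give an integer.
Path from root to G: B -> D -> G
Depth = number of edges = 2

Answer: 2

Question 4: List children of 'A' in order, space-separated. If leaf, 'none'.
Answer: E

Derivation:
Node A's children (from adjacency): E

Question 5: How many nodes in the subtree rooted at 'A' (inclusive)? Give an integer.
Answer: 2

Derivation:
Subtree rooted at A contains: A, E
Count = 2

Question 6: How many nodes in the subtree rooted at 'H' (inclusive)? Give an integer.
Subtree rooted at H contains: A, C, E, F, H
Count = 5

Answer: 5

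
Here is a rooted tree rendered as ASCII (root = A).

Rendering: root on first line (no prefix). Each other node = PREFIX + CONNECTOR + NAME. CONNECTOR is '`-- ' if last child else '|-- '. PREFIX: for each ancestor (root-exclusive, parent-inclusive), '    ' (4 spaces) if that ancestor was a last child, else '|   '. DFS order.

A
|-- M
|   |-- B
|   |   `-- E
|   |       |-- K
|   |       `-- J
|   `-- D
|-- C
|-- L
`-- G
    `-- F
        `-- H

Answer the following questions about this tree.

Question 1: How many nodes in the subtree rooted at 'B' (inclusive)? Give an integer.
Answer: 4

Derivation:
Subtree rooted at B contains: B, E, J, K
Count = 4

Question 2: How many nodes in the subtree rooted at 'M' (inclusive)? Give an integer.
Answer: 6

Derivation:
Subtree rooted at M contains: B, D, E, J, K, M
Count = 6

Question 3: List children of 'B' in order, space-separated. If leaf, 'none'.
Answer: E

Derivation:
Node B's children (from adjacency): E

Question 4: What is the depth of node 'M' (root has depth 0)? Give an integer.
Answer: 1

Derivation:
Path from root to M: A -> M
Depth = number of edges = 1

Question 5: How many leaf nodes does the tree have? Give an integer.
Leaves (nodes with no children): C, D, H, J, K, L

Answer: 6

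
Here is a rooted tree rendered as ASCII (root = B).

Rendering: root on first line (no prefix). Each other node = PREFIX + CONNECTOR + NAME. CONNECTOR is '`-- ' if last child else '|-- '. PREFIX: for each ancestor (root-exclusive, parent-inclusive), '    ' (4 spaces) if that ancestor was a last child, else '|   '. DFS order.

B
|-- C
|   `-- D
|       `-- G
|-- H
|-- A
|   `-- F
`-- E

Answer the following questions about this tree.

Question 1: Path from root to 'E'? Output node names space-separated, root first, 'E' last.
Answer: B E

Derivation:
Walk down from root: B -> E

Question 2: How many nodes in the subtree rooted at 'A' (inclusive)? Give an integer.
Answer: 2

Derivation:
Subtree rooted at A contains: A, F
Count = 2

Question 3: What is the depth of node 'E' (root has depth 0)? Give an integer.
Answer: 1

Derivation:
Path from root to E: B -> E
Depth = number of edges = 1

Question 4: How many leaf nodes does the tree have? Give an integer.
Answer: 4

Derivation:
Leaves (nodes with no children): E, F, G, H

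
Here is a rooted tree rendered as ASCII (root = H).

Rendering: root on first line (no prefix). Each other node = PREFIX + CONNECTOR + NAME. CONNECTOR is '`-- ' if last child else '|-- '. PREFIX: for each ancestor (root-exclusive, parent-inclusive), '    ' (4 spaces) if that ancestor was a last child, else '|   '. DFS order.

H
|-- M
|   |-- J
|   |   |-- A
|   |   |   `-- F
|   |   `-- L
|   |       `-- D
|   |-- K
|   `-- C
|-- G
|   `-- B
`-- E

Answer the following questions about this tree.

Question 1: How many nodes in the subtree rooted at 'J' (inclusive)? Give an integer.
Subtree rooted at J contains: A, D, F, J, L
Count = 5

Answer: 5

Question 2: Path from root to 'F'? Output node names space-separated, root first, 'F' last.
Walk down from root: H -> M -> J -> A -> F

Answer: H M J A F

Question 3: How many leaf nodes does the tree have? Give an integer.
Leaves (nodes with no children): B, C, D, E, F, K

Answer: 6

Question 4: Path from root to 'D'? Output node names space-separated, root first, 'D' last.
Walk down from root: H -> M -> J -> L -> D

Answer: H M J L D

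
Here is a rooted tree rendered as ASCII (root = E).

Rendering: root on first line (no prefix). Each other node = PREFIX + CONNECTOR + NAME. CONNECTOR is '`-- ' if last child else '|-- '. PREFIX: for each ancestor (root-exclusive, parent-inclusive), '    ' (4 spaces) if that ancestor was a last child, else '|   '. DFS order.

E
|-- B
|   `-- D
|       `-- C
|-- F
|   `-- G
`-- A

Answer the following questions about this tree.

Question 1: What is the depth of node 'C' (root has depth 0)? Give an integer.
Answer: 3

Derivation:
Path from root to C: E -> B -> D -> C
Depth = number of edges = 3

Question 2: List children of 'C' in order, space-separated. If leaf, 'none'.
Node C's children (from adjacency): (leaf)

Answer: none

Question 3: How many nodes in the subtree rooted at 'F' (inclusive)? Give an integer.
Answer: 2

Derivation:
Subtree rooted at F contains: F, G
Count = 2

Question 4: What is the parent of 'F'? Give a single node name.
Scan adjacency: F appears as child of E

Answer: E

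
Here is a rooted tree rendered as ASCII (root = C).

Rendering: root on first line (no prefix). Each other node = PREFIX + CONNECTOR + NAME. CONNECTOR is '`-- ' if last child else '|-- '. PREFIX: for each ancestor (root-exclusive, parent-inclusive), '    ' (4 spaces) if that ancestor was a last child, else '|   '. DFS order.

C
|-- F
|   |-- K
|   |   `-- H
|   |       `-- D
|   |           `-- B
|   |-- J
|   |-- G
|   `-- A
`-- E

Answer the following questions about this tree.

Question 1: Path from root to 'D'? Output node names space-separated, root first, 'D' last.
Walk down from root: C -> F -> K -> H -> D

Answer: C F K H D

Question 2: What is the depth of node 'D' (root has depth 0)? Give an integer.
Answer: 4

Derivation:
Path from root to D: C -> F -> K -> H -> D
Depth = number of edges = 4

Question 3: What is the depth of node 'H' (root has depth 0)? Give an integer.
Path from root to H: C -> F -> K -> H
Depth = number of edges = 3

Answer: 3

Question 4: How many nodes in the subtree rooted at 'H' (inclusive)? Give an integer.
Answer: 3

Derivation:
Subtree rooted at H contains: B, D, H
Count = 3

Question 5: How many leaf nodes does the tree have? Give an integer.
Leaves (nodes with no children): A, B, E, G, J

Answer: 5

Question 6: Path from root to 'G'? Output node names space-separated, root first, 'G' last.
Walk down from root: C -> F -> G

Answer: C F G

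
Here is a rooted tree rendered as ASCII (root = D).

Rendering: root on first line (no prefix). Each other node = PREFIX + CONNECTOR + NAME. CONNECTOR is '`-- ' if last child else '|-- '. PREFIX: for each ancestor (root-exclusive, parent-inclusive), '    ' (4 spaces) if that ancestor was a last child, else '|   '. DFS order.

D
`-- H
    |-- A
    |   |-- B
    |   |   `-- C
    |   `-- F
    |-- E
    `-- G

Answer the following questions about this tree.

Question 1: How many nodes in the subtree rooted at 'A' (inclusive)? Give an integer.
Subtree rooted at A contains: A, B, C, F
Count = 4

Answer: 4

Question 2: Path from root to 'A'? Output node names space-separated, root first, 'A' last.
Answer: D H A

Derivation:
Walk down from root: D -> H -> A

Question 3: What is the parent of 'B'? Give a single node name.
Scan adjacency: B appears as child of A

Answer: A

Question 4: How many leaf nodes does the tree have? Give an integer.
Answer: 4

Derivation:
Leaves (nodes with no children): C, E, F, G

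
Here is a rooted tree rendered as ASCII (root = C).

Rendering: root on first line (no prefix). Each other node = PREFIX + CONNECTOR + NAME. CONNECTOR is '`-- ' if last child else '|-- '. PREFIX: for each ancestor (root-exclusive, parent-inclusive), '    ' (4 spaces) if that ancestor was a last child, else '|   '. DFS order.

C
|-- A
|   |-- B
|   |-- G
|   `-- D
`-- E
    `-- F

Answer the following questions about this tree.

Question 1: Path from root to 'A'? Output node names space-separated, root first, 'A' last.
Answer: C A

Derivation:
Walk down from root: C -> A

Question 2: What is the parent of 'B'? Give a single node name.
Answer: A

Derivation:
Scan adjacency: B appears as child of A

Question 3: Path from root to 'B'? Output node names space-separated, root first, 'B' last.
Walk down from root: C -> A -> B

Answer: C A B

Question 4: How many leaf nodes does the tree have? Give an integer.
Leaves (nodes with no children): B, D, F, G

Answer: 4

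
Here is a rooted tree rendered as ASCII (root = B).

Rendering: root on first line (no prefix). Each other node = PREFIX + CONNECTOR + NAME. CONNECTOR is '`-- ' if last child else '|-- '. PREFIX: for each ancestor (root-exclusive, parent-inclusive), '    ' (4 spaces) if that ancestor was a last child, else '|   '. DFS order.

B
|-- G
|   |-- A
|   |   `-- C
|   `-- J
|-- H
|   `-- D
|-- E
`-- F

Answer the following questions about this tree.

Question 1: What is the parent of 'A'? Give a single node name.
Scan adjacency: A appears as child of G

Answer: G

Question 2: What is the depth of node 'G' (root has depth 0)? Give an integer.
Path from root to G: B -> G
Depth = number of edges = 1

Answer: 1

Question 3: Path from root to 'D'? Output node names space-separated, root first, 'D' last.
Answer: B H D

Derivation:
Walk down from root: B -> H -> D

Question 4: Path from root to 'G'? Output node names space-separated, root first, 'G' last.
Walk down from root: B -> G

Answer: B G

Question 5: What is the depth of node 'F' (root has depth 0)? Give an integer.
Answer: 1

Derivation:
Path from root to F: B -> F
Depth = number of edges = 1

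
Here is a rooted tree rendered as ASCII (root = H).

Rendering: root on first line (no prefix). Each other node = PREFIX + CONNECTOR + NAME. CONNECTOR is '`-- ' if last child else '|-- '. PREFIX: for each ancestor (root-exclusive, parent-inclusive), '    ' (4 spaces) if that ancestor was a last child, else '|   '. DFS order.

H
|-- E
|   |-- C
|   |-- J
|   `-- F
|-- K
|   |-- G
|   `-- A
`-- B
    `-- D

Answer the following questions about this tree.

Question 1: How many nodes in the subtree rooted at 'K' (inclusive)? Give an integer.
Answer: 3

Derivation:
Subtree rooted at K contains: A, G, K
Count = 3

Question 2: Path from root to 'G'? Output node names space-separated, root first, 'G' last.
Walk down from root: H -> K -> G

Answer: H K G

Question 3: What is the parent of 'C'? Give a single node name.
Scan adjacency: C appears as child of E

Answer: E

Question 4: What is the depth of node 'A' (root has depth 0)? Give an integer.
Path from root to A: H -> K -> A
Depth = number of edges = 2

Answer: 2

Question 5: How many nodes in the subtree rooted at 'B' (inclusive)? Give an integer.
Answer: 2

Derivation:
Subtree rooted at B contains: B, D
Count = 2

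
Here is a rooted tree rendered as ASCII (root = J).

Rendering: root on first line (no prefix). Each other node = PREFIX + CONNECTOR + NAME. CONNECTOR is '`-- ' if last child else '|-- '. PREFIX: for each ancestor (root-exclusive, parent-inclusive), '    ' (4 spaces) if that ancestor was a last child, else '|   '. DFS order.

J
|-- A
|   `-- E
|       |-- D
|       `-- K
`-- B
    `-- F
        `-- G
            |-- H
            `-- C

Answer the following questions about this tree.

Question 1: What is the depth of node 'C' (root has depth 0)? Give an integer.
Answer: 4

Derivation:
Path from root to C: J -> B -> F -> G -> C
Depth = number of edges = 4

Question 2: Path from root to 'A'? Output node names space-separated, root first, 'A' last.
Walk down from root: J -> A

Answer: J A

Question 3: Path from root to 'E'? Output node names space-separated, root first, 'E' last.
Walk down from root: J -> A -> E

Answer: J A E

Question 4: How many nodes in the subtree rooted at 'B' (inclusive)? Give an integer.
Subtree rooted at B contains: B, C, F, G, H
Count = 5

Answer: 5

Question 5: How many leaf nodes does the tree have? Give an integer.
Answer: 4

Derivation:
Leaves (nodes with no children): C, D, H, K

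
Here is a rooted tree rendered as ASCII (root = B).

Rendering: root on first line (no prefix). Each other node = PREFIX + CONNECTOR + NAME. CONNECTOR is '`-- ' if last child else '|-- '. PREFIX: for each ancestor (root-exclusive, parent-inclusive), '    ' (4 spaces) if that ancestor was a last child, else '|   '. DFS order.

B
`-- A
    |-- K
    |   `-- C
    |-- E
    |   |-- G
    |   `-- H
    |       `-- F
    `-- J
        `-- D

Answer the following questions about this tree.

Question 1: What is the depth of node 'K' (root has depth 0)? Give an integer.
Path from root to K: B -> A -> K
Depth = number of edges = 2

Answer: 2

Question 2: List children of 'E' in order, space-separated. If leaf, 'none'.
Answer: G H

Derivation:
Node E's children (from adjacency): G, H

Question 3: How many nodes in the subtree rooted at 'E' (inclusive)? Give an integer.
Subtree rooted at E contains: E, F, G, H
Count = 4

Answer: 4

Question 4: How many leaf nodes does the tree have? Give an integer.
Answer: 4

Derivation:
Leaves (nodes with no children): C, D, F, G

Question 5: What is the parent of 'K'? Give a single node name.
Answer: A

Derivation:
Scan adjacency: K appears as child of A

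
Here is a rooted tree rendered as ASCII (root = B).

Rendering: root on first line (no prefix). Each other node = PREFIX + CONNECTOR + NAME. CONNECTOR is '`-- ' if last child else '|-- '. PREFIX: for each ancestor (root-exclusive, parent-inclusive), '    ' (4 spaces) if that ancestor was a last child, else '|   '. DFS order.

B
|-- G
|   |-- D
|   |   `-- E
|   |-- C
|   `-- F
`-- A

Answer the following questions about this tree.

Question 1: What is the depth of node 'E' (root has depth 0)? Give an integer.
Answer: 3

Derivation:
Path from root to E: B -> G -> D -> E
Depth = number of edges = 3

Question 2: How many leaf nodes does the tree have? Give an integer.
Answer: 4

Derivation:
Leaves (nodes with no children): A, C, E, F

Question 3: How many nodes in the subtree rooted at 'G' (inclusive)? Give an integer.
Subtree rooted at G contains: C, D, E, F, G
Count = 5

Answer: 5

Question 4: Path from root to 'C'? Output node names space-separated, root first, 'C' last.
Walk down from root: B -> G -> C

Answer: B G C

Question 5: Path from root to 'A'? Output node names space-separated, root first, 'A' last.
Answer: B A

Derivation:
Walk down from root: B -> A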